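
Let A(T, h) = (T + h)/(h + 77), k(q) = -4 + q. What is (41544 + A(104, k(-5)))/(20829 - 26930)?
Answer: -2825087/414868 ≈ -6.8096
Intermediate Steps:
A(T, h) = (T + h)/(77 + h)
(41544 + A(104, k(-5)))/(20829 - 26930) = (41544 + (104 + (-4 - 5))/(77 + (-4 - 5)))/(20829 - 26930) = (41544 + (104 - 9)/(77 - 9))/(-6101) = (41544 + 95/68)*(-1/6101) = (2825087/68)*(-1/6101) = -2825087/414868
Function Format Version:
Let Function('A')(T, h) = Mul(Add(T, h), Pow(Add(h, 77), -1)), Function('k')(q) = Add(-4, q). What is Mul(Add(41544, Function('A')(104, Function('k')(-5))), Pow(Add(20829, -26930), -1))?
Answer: Rational(-2825087, 414868) ≈ -6.8096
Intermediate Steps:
Function('A')(T, h) = Mul(Pow(Add(77, h), -1), Add(T, h)) (Function('A')(T, h) = Mul(Add(T, h), Pow(Add(77, h), -1)) = Mul(Pow(Add(77, h), -1), Add(T, h)))
Mul(Add(41544, Function('A')(104, Function('k')(-5))), Pow(Add(20829, -26930), -1)) = Mul(Add(41544, Mul(Pow(Add(77, Add(-4, -5)), -1), Add(104, Add(-4, -5)))), Pow(Add(20829, -26930), -1)) = Mul(Add(41544, Mul(Pow(Add(77, -9), -1), Add(104, -9))), Pow(-6101, -1)) = Mul(Add(41544, Mul(Pow(68, -1), 95)), Rational(-1, 6101)) = Mul(Add(41544, Mul(Rational(1, 68), 95)), Rational(-1, 6101)) = Mul(Add(41544, Rational(95, 68)), Rational(-1, 6101)) = Mul(Rational(2825087, 68), Rational(-1, 6101)) = Rational(-2825087, 414868)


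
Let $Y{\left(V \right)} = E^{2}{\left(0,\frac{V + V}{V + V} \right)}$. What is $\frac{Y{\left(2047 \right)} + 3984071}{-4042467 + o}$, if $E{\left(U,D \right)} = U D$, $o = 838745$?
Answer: $- \frac{3984071}{3203722} \approx -1.2436$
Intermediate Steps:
$E{\left(U,D \right)} = D U$
$Y{\left(V \right)} = 0$ ($Y{\left(V \right)} = \left(\frac{V + V}{V + V} 0\right)^{2} = \left(\frac{2 V}{2 V} 0\right)^{2} = \left(2 V \frac{1}{2 V} 0\right)^{2} = \left(1 \cdot 0\right)^{2} = 0^{2} = 0$)
$\frac{Y{\left(2047 \right)} + 3984071}{-4042467 + o} = \frac{0 + 3984071}{-4042467 + 838745} = \frac{3984071}{-3203722} = 3984071 \left(- \frac{1}{3203722}\right) = - \frac{3984071}{3203722}$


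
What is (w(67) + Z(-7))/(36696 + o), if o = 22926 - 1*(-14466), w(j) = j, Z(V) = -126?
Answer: -59/74088 ≈ -0.00079635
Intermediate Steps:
o = 37392 (o = 22926 + 14466 = 37392)
(w(67) + Z(-7))/(36696 + o) = (67 - 126)/(36696 + 37392) = -59/74088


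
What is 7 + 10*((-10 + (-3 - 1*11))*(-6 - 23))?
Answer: 6967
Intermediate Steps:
7 + 10*((-10 + (-3 - 1*11))*(-6 - 23)) = 7 + 10*((-10 + (-3 - 11))*(-29)) = 7 + 10*((-10 - 14)*(-29)) = 7 + 10*(-24*(-29)) = 7 + 10*696 = 7 + 6960 = 6967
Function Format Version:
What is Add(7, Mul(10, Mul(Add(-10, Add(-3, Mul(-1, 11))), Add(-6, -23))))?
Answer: 6967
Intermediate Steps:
Add(7, Mul(10, Mul(Add(-10, Add(-3, Mul(-1, 11))), Add(-6, -23)))) = Add(7, Mul(10, Mul(Add(-10, Add(-3, -11)), -29))) = Add(7, Mul(10, Mul(Add(-10, -14), -29))) = Add(7, Mul(10, Mul(-24, -29))) = Add(7, Mul(10, 696)) = Add(7, 6960) = 6967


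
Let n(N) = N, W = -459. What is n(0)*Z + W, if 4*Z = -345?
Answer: -459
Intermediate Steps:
Z = -345/4 (Z = (¼)*(-345) = -345/4 ≈ -86.250)
n(0)*Z + W = 0*(-345/4) - 459 = 0 - 459 = -459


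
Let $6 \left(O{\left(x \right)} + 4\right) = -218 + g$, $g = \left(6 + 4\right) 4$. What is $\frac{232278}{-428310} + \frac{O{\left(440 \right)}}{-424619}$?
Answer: $- \frac{16435872052}{30311427315} \approx -0.54223$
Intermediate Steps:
$g = 40$ ($g = 10 \cdot 4 = 40$)
$O{\left(x \right)} = - \frac{101}{3}$ ($O{\left(x \right)} = -4 + \frac{-218 + 40}{6} = -4 + \frac{1}{6} \left(-178\right) = -4 - \frac{89}{3} = - \frac{101}{3}$)
$\frac{232278}{-428310} + \frac{O{\left(440 \right)}}{-424619} = \frac{232278}{-428310} - \frac{101}{3 \left(-424619\right)} = 232278 \left(- \frac{1}{428310}\right) - - \frac{101}{1273857} = - \frac{38713}{71385} + \frac{101}{1273857} = - \frac{16435872052}{30311427315}$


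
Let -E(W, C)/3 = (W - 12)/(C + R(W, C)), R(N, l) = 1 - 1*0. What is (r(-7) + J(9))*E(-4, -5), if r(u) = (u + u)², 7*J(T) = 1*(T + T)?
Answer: -16680/7 ≈ -2382.9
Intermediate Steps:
R(N, l) = 1 (R(N, l) = 1 + 0 = 1)
J(T) = 2*T/7 (J(T) = (1*(T + T))/7 = (1*(2*T))/7 = (2*T)/7 = 2*T/7)
E(W, C) = -3*(-12 + W)/(1 + C) (E(W, C) = -3*(W - 12)/(C + 1) = -3*(-12 + W)/(1 + C))
r(u) = 4*u² (r(u) = (2*u)² = 4*u²)
(r(-7) + J(9))*E(-4, -5) = (4*(-7)² + (2/7)*9)*(3*(12 - 1*(-4))/(1 - 5)) = (4*49 + 18/7)*(3*(12 + 4)/(-4)) = (196 + 18/7)*(3*(-¼)*16) = (1390/7)*(-12) = -16680/7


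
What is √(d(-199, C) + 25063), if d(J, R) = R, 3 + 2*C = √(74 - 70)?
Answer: 5*√4010/2 ≈ 158.31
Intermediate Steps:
C = -½ (C = -3/2 + √(74 - 70)/2 = -3/2 + √4/2 = -3/2 + (½)*2 = -3/2 + 1 = -½ ≈ -0.50000)
√(d(-199, C) + 25063) = √(-½ + 25063) = √(50125/2) = 5*√4010/2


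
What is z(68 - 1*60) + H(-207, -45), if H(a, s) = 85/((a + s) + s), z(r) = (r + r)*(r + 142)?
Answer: 712715/297 ≈ 2399.7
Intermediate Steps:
z(r) = 2*r*(142 + r) (z(r) = (2*r)*(142 + r) = 2*r*(142 + r))
H(a, s) = 85/(a + 2*s)
z(68 - 1*60) + H(-207, -45) = 2*(68 - 1*60)*(142 + (68 - 1*60)) + 85/(-207 + 2*(-45)) = 2*(68 - 60)*(142 + (68 - 60)) + 85/(-207 - 90) = 2*8*(142 + 8) + 85/(-297) = 2*8*150 + 85*(-1/297) = 2400 - 85/297 = 712715/297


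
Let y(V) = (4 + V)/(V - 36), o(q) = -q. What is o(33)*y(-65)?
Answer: -2013/101 ≈ -19.931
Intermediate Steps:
y(V) = (4 + V)/(-36 + V)
o(33)*y(-65) = (-1*33)*((4 - 65)/(-36 - 65)) = -33*(-61)/(-101) = -(-33)*(-61)/101 = -33*61/101 = -2013/101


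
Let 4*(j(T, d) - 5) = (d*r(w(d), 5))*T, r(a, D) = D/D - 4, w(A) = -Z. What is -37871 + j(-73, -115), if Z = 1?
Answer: -176649/4 ≈ -44162.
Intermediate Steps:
w(A) = -1 (w(A) = -1*1 = -1)
r(a, D) = -3 (r(a, D) = 1 - 4 = -3)
j(T, d) = 5 - 3*T*d/4 (j(T, d) = 5 + ((d*(-3))*T)/4 = 5 + ((-3*d)*T)/4 = 5 + (-3*T*d)/4 = 5 - 3*T*d/4)
-37871 + j(-73, -115) = -37871 + (5 - ¾*(-73)*(-115)) = -37871 + (5 - 25185/4) = -37871 - 25165/4 = -176649/4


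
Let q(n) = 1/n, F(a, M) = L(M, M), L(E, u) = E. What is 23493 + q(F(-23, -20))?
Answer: 469859/20 ≈ 23493.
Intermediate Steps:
F(a, M) = M
23493 + q(F(-23, -20)) = 23493 + 1/(-20) = 23493 - 1/20 = 469859/20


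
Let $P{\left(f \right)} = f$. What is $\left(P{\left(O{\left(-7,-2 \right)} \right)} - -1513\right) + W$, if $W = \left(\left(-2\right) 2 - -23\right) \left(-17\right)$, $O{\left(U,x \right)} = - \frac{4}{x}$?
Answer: $1192$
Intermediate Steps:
$W = -323$ ($W = \left(-4 + 23\right) \left(-17\right) = 19 \left(-17\right) = -323$)
$\left(P{\left(O{\left(-7,-2 \right)} \right)} - -1513\right) + W = \left(- \frac{4}{-2} - -1513\right) - 323 = \left(\left(-4\right) \left(- \frac{1}{2}\right) + 1513\right) - 323 = \left(2 + 1513\right) - 323 = 1515 - 323 = 1192$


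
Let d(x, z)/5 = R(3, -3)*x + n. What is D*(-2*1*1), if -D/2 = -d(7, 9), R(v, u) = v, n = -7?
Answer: -280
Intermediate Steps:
d(x, z) = -35 + 15*x (d(x, z) = 5*(3*x - 7) = 5*(-7 + 3*x) = -35 + 15*x)
D = 140 (D = -(-2)*(-35 + 15*7) = -(-2)*(-35 + 105) = -(-2)*70 = -2*(-70) = 140)
D*(-2*1*1) = 140*(-2*1*1) = 140*(-2*1) = 140*(-2) = -280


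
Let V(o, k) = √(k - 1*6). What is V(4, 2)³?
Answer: -8*I ≈ -8.0*I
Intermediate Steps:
V(o, k) = √(-6 + k) (V(o, k) = √(k - 6) = √(-6 + k))
V(4, 2)³ = (√(-6 + 2))³ = (√(-4))³ = (2*I)³ = -8*I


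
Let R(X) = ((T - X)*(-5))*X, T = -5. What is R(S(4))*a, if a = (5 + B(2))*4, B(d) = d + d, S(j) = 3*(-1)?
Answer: -1080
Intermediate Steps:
S(j) = -3
B(d) = 2*d
R(X) = X*(25 + 5*X) (R(X) = ((-5 - X)*(-5))*X = (25 + 5*X)*X = X*(25 + 5*X))
a = 36 (a = (5 + 2*2)*4 = (5 + 4)*4 = 9*4 = 36)
R(S(4))*a = (5*(-3)*(5 - 3))*36 = (5*(-3)*2)*36 = -30*36 = -1080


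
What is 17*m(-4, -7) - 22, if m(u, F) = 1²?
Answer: -5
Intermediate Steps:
m(u, F) = 1
17*m(-4, -7) - 22 = 17*1 - 22 = 17 - 22 = -5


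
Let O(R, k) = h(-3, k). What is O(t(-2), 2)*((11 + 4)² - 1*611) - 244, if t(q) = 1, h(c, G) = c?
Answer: 914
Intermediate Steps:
O(R, k) = -3
O(t(-2), 2)*((11 + 4)² - 1*611) - 244 = -3*((11 + 4)² - 1*611) - 244 = -3*(15² - 611) - 244 = -3*(225 - 611) - 244 = -3*(-386) - 244 = 1158 - 244 = 914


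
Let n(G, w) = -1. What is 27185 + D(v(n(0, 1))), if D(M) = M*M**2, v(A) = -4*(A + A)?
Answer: 27697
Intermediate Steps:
v(A) = -8*A
D(M) = M**3
27185 + D(v(n(0, 1))) = 27185 + (-8*(-1))**3 = 27185 + 8**3 = 27185 + 512 = 27697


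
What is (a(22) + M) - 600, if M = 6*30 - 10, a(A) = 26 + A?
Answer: -382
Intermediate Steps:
M = 170 (M = 180 - 10 = 170)
(a(22) + M) - 600 = ((26 + 22) + 170) - 600 = (48 + 170) - 600 = 218 - 600 = -382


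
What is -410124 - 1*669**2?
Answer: -857685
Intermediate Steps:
-410124 - 1*669**2 = -410124 - 1*447561 = -410124 - 447561 = -857685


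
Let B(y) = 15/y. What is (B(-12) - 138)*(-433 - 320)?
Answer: 419421/4 ≈ 1.0486e+5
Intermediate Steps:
(B(-12) - 138)*(-433 - 320) = (15/(-12) - 138)*(-433 - 320) = (15*(-1/12) - 138)*(-753) = (-5/4 - 138)*(-753) = -557/4*(-753) = 419421/4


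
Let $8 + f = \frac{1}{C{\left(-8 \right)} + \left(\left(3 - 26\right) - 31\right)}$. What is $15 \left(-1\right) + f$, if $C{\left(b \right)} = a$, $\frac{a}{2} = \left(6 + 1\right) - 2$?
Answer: $- \frac{1013}{44} \approx -23.023$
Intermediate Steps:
$a = 10$ ($a = 2 \left(\left(6 + 1\right) - 2\right) = 2 \left(7 - 2\right) = 2 \cdot 5 = 10$)
$C{\left(b \right)} = 10$
$f = - \frac{353}{44}$ ($f = -8 + \frac{1}{10 + \left(\left(3 - 26\right) - 31\right)} = -8 + \frac{1}{10 - 54} = -8 + \frac{1}{-44} = -8 - \frac{1}{44} = - \frac{353}{44} \approx -8.0227$)
$15 \left(-1\right) + f = 15 \left(-1\right) - \frac{353}{44} = -15 - \frac{353}{44} = - \frac{1013}{44}$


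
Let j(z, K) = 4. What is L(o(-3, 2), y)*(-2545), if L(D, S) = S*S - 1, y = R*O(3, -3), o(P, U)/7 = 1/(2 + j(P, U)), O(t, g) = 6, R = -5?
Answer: -2287955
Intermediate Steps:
o(P, U) = 7/6 (o(P, U) = 7/(2 + 4) = 7/6)
y = -30 (y = -5*6 = -30)
L(D, S) = -1 + S**2 (L(D, S) = S**2 - 1 = -1 + S**2)
L(o(-3, 2), y)*(-2545) = (-1 + (-30)**2)*(-2545) = (-1 + 900)*(-2545) = 899*(-2545) = -2287955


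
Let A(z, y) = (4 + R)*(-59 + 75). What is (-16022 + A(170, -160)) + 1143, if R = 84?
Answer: -13471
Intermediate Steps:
A(z, y) = 1408 (A(z, y) = (4 + 84)*(-59 + 75) = 88*16 = 1408)
(-16022 + A(170, -160)) + 1143 = (-16022 + 1408) + 1143 = -14614 + 1143 = -13471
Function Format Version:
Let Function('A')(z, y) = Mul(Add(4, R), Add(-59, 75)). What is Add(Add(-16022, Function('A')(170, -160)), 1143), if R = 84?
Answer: -13471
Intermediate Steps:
Function('A')(z, y) = 1408 (Function('A')(z, y) = Mul(Add(4, 84), Add(-59, 75)) = Mul(88, 16) = 1408)
Add(Add(-16022, Function('A')(170, -160)), 1143) = Add(Add(-16022, 1408), 1143) = Add(-14614, 1143) = -13471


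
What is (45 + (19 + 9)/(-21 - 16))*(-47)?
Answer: -76939/37 ≈ -2079.4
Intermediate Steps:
(45 + (19 + 9)/(-21 - 16))*(-47) = (45 + 28/(-37))*(-47) = (45 + 28*(-1/37))*(-47) = (45 - 28/37)*(-47) = (1637/37)*(-47) = -76939/37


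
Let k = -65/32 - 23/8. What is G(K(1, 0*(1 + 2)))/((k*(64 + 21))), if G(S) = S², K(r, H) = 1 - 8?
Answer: -1568/13345 ≈ -0.11750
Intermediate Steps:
k = -157/32 (k = -65*1/32 - 23*⅛ = -65/32 - 23/8 = -157/32 ≈ -4.9063)
K(r, H) = -7
G(K(1, 0*(1 + 2)))/((k*(64 + 21))) = (-7)²/((-157*(64 + 21)/32)) = 49/((-157/32*85)) = 49/(-13345/32) = 49*(-32/13345) = -1568/13345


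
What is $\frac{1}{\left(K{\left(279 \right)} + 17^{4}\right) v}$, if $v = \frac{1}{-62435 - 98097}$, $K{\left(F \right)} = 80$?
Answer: $- \frac{160532}{83601} \approx -1.9202$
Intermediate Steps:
$v = - \frac{1}{160532}$ ($v = \frac{1}{-160532} = - \frac{1}{160532} \approx -6.2293 \cdot 10^{-6}$)
$\frac{1}{\left(K{\left(279 \right)} + 17^{4}\right) v} = \frac{1}{\left(80 + 17^{4}\right) \left(- \frac{1}{160532}\right)} = \frac{1}{80 + 83521} \left(-160532\right) = \frac{1}{83601} \left(-160532\right) = - \frac{160532}{83601}$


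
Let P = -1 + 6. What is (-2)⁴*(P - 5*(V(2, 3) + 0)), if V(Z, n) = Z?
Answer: -80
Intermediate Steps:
P = 5
(-2)⁴*(P - 5*(V(2, 3) + 0)) = (-2)⁴*(5 - 5*(2 + 0)) = 16*(5 - 5*2) = 16*(5 - 10) = 16*(-5) = -80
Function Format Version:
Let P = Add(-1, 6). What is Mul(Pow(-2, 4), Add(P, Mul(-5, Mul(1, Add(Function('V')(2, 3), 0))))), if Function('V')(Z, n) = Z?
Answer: -80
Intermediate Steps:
P = 5
Mul(Pow(-2, 4), Add(P, Mul(-5, Mul(1, Add(Function('V')(2, 3), 0))))) = Mul(Pow(-2, 4), Add(5, Mul(-5, Mul(1, Add(2, 0))))) = Mul(16, Add(5, Mul(-5, Mul(1, 2)))) = Mul(16, Add(5, Mul(-5, 2))) = Mul(16, Add(5, -10)) = Mul(16, -5) = -80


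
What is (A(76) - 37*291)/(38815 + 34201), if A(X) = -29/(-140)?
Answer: -1507351/10222240 ≈ -0.14746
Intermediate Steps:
A(X) = 29/140 (A(X) = -29*(-1/140) = 29/140)
(A(76) - 37*291)/(38815 + 34201) = (29/140 - 37*291)/(38815 + 34201) = (29/140 - 10767)/73016 = -1507351/140*1/73016 = -1507351/10222240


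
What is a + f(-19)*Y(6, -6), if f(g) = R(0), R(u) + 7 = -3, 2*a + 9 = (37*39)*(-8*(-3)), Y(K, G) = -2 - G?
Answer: 34543/2 ≈ 17272.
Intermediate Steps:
a = 34623/2 (a = -9/2 + ((37*39)*(-8*(-3)))/2 = -9/2 + (1443*24)/2 = -9/2 + (1/2)*34632 = -9/2 + 17316 = 34623/2 ≈ 17312.)
R(u) = -10 (R(u) = -7 - 3 = -10)
f(g) = -10
a + f(-19)*Y(6, -6) = 34623/2 - 10*(-2 - 1*(-6)) = 34623/2 - 10*(-2 + 6) = 34623/2 - 10*4 = 34623/2 - 40 = 34543/2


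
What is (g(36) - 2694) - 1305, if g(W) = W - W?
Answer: -3999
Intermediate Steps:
g(W) = 0
(g(36) - 2694) - 1305 = (0 - 2694) - 1305 = -2694 - 1305 = -3999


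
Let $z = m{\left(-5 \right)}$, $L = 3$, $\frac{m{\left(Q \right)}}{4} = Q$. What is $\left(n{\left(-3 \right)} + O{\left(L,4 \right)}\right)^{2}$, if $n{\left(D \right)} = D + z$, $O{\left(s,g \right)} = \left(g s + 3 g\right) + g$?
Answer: $25$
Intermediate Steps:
$m{\left(Q \right)} = 4 Q$
$z = -20$ ($z = 4 \left(-5\right) = -20$)
$O{\left(s,g \right)} = 4 g + g s$ ($O{\left(s,g \right)} = \left(3 g + g s\right) + g = 4 g + g s$)
$n{\left(D \right)} = -20 + D$ ($n{\left(D \right)} = D - 20 = -20 + D$)
$\left(n{\left(-3 \right)} + O{\left(L,4 \right)}\right)^{2} = \left(\left(-20 - 3\right) + 4 \left(4 + 3\right)\right)^{2} = \left(-23 + 4 \cdot 7\right)^{2} = \left(-23 + 28\right)^{2} = 5^{2} = 25$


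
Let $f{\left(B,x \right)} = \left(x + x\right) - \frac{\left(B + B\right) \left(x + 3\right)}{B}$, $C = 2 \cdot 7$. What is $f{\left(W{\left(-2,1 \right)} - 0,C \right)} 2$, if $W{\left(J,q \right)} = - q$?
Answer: $-12$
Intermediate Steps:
$C = 14$
$f{\left(B,x \right)} = -6$ ($f{\left(B,x \right)} = 2 x - \frac{2 B \left(3 + x\right)}{B} = 2 x - \left(6 + 2 x\right) = -6$)
$f{\left(W{\left(-2,1 \right)} - 0,C \right)} 2 = \left(-6\right) 2 = -12$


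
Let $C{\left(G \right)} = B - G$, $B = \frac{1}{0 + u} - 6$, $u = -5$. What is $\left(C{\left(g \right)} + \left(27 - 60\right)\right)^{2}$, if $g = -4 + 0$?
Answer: $\frac{30976}{25} \approx 1239.0$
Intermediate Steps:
$B = - \frac{31}{5}$ ($B = \frac{1}{0 - 5} - 6 = \frac{1}{-5} - 6 = - \frac{1}{5} - 6 = - \frac{31}{5} \approx -6.2$)
$g = -4$
$C{\left(G \right)} = - \frac{31}{5} - G$
$\left(C{\left(g \right)} + \left(27 - 60\right)\right)^{2} = \left(\left(- \frac{31}{5} - -4\right) + \left(27 - 60\right)\right)^{2} = \left(\left(- \frac{31}{5} + 4\right) + \left(27 - 60\right)\right)^{2} = \left(- \frac{11}{5} - 33\right)^{2} = \left(- \frac{176}{5}\right)^{2} = \frac{30976}{25}$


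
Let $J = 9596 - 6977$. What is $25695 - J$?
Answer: $23076$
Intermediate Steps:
$J = 2619$ ($J = 9596 - 6977 = 2619$)
$25695 - J = 25695 - 2619 = 23076$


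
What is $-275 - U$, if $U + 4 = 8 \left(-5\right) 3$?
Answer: $-151$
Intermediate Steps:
$U = -124$ ($U = -4 + 8 \left(-5\right) 3 = -4 - 120 = -124$)
$-275 - U = -275 - -124 = -275 + 124 = -151$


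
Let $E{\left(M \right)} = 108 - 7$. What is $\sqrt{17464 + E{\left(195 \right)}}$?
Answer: $\sqrt{17565} \approx 132.53$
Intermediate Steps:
$E{\left(M \right)} = 101$ ($E{\left(M \right)} = 108 - 7 = 101$)
$\sqrt{17464 + E{\left(195 \right)}} = \sqrt{17464 + 101} = \sqrt{17565}$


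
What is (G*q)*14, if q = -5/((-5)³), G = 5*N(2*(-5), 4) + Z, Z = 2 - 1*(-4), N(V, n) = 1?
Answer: 154/25 ≈ 6.1600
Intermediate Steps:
Z = 6 (Z = 2 + 4 = 6)
G = 11 (G = 5*1 + 6 = 5 + 6 = 11)
q = 1/25 (q = -5/(-125) = -5*(-1/125) = 1/25 ≈ 0.040000)
(G*q)*14 = (11*(1/25))*14 = (11/25)*14 = 154/25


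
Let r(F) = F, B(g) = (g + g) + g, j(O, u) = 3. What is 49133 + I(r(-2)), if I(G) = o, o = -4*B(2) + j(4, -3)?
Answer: 49112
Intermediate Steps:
B(g) = 3*g (B(g) = 2*g + g = 3*g)
o = -21 (o = -12*2 + 3 = -4*6 + 3 = -24 + 3 = -21)
I(G) = -21
49133 + I(r(-2)) = 49133 - 21 = 49112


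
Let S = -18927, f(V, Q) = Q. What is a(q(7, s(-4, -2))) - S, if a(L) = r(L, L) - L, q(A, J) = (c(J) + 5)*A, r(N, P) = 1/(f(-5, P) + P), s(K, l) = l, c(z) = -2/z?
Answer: 1586341/84 ≈ 18885.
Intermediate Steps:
r(N, P) = 1/(2*P) (r(N, P) = 1/(P + P) = 1/(2*P))
q(A, J) = A*(5 - 2/J) (q(A, J) = (-2/J + 5)*A = (5 - 2/J)*A = A*(5 - 2/J))
a(L) = 1/(2*L) - L
a(q(7, s(-4, -2))) - S = (1/(2*((7*(-2 + 5*(-2))/(-2)))) - 7*(-2 + 5*(-2))/(-2)) - 1*(-18927) = (1/(2*((7*(-½)*(-2 - 10)))) - 7*(-1)*(-2 - 10)/2) + 18927 = (1/(2*((7*(-½)*(-12)))) - 7*(-1)*(-12)/2) + 18927 = ((½)/42 - 1*42) + 18927 = ((½)*(1/42) - 42) + 18927 = (1/84 - 42) + 18927 = -3527/84 + 18927 = 1586341/84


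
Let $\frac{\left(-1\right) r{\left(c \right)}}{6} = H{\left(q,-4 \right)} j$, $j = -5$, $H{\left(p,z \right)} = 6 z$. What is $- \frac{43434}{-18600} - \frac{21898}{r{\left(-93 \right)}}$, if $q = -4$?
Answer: $\frac{1827397}{55800} \approx 32.749$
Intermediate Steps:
$r{\left(c \right)} = -720$ ($r{\left(c \right)} = - 6 \cdot 6 \left(-4\right) \left(-5\right) = - 6 \left(\left(-24\right) \left(-5\right)\right) = \left(-6\right) 120 = -720$)
$- \frac{43434}{-18600} - \frac{21898}{r{\left(-93 \right)}} = - \frac{43434}{-18600} - \frac{21898}{-720} = \left(-43434\right) \left(- \frac{1}{18600}\right) - - \frac{10949}{360} = \frac{7239}{3100} + \frac{10949}{360} = \frac{1827397}{55800}$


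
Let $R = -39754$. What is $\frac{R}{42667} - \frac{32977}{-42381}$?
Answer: $- \frac{277784615}{1808270127} \approx -0.15362$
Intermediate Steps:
$\frac{R}{42667} - \frac{32977}{-42381} = - \frac{39754}{42667} - \frac{32977}{-42381} = \left(-39754\right) \frac{1}{42667} - - \frac{32977}{42381} = - \frac{39754}{42667} + \frac{32977}{42381} = - \frac{277784615}{1808270127}$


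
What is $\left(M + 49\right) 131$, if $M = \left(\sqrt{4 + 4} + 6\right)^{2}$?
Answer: $12183 + 3144 \sqrt{2} \approx 16629.0$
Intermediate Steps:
$M = \left(6 + 2 \sqrt{2}\right)^{2}$ ($M = \left(\sqrt{8} + 6\right)^{2} = \left(2 \sqrt{2} + 6\right)^{2} = \left(6 + 2 \sqrt{2}\right)^{2} \approx 77.941$)
$\left(M + 49\right) 131 = \left(\left(44 + 24 \sqrt{2}\right) + 49\right) 131 = \left(93 + 24 \sqrt{2}\right) 131 = 12183 + 3144 \sqrt{2}$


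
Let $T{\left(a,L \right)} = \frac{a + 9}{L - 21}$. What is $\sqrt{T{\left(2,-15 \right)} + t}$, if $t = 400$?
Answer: $\frac{\sqrt{14389}}{6} \approx 19.992$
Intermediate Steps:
$T{\left(a,L \right)} = \frac{9 + a}{-21 + L}$
$\sqrt{T{\left(2,-15 \right)} + t} = \sqrt{\frac{9 + 2}{-21 - 15} + 400} = \sqrt{\frac{1}{-36} \cdot 11 + 400} = \sqrt{\left(- \frac{1}{36}\right) 11 + 400} = \sqrt{- \frac{11}{36} + 400} = \sqrt{\frac{14389}{36}} = \frac{\sqrt{14389}}{6}$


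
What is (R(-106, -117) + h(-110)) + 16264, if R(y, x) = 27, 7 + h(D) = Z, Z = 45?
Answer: 16329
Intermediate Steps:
h(D) = 38 (h(D) = -7 + 45 = 38)
(R(-106, -117) + h(-110)) + 16264 = (27 + 38) + 16264 = 65 + 16264 = 16329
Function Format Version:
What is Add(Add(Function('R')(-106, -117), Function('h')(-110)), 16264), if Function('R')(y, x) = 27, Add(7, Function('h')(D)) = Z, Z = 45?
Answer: 16329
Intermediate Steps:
Function('h')(D) = 38 (Function('h')(D) = Add(-7, 45) = 38)
Add(Add(Function('R')(-106, -117), Function('h')(-110)), 16264) = Add(Add(27, 38), 16264) = Add(65, 16264) = 16329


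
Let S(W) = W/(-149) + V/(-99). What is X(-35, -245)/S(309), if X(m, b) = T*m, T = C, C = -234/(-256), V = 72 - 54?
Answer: 6711705/473216 ≈ 14.183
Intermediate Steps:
V = 18
S(W) = -2/11 - W/149 (S(W) = W/(-149) + 18/(-99) = W*(-1/149) + 18*(-1/99) = -W/149 - 2/11 = -2/11 - W/149)
C = 117/128 (C = -234*(-1/256) = 117/128 ≈ 0.91406)
T = 117/128 ≈ 0.91406
X(m, b) = 117*m/128
X(-35, -245)/S(309) = ((117/128)*(-35))/(-2/11 - 1/149*309) = -4095/(128*(-2/11 - 309/149)) = -4095/(128*(-3697/1639)) = -4095/128*(-1639/3697) = 6711705/473216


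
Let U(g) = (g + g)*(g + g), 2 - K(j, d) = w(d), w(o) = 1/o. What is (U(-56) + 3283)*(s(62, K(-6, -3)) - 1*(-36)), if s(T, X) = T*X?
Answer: 8578234/3 ≈ 2.8594e+6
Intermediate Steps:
K(j, d) = 2 - 1/d
U(g) = 4*g² (U(g) = (2*g)*(2*g) = 4*g²)
(U(-56) + 3283)*(s(62, K(-6, -3)) - 1*(-36)) = (4*(-56)² + 3283)*(62*(2 - 1/(-3)) - 1*(-36)) = (4*3136 + 3283)*(62*(2 - 1*(-⅓)) + 36) = (12544 + 3283)*(62*(2 + ⅓) + 36) = 15827*(62*(7/3) + 36) = 15827*(434/3 + 36) = 15827*(542/3) = 8578234/3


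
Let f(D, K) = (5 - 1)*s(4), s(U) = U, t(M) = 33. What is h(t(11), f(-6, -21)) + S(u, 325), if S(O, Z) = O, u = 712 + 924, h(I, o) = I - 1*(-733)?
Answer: 2402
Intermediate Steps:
f(D, K) = 16 (f(D, K) = (5 - 1)*4 = 4*4 = 16)
h(I, o) = 733 + I (h(I, o) = I + 733 = 733 + I)
u = 1636
h(t(11), f(-6, -21)) + S(u, 325) = (733 + 33) + 1636 = 766 + 1636 = 2402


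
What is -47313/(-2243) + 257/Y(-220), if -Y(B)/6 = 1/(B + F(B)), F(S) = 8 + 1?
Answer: 121915039/13458 ≈ 9058.9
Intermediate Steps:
F(S) = 9
Y(B) = -6/(9 + B) (Y(B) = -6/(B + 9) = -6/(9 + B))
-47313/(-2243) + 257/Y(-220) = -47313/(-2243) + 257/((-6/(9 - 220))) = -47313*(-1/2243) + 257/((-6/(-211))) = 47313/2243 + 257/((-6*(-1/211))) = 47313/2243 + 257/(6/211) = 47313/2243 + 257*(211/6) = 47313/2243 + 54227/6 = 121915039/13458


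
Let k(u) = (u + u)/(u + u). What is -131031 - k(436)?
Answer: -131032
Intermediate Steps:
k(u) = 1 (k(u) = (2*u)/((2*u)) = (2*u)*(1/(2*u)) = 1)
-131031 - k(436) = -131031 - 1*1 = -131031 - 1 = -131032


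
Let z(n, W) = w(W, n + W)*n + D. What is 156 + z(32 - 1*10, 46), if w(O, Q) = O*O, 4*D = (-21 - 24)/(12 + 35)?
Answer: 8781059/188 ≈ 46708.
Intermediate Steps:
D = -45/188 (D = ((-21 - 24)/(12 + 35))/4 = (-45/47)/4 = (-45*1/47)/4 = (1/4)*(-45/47) = -45/188 ≈ -0.23936)
w(O, Q) = O**2
z(n, W) = -45/188 + n*W**2 (z(n, W) = W**2*n - 45/188 = n*W**2 - 45/188 = -45/188 + n*W**2)
156 + z(32 - 1*10, 46) = 156 + (-45/188 + (32 - 1*10)*46**2) = 156 + (-45/188 + (32 - 10)*2116) = 156 + (-45/188 + 22*2116) = 156 + (-45/188 + 46552) = 156 + 8751731/188 = 8781059/188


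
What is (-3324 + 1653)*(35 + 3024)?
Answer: -5111589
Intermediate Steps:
(-3324 + 1653)*(35 + 3024) = -1671*3059 = -5111589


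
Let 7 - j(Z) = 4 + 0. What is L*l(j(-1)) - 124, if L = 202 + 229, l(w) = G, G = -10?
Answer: -4434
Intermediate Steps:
j(Z) = 3 (j(Z) = 7 - (4 + 0) = 7 - 1*4 = 7 - 4 = 3)
l(w) = -10
L = 431
L*l(j(-1)) - 124 = 431*(-10) - 124 = -4310 - 124 = -4434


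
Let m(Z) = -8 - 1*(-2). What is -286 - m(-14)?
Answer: -280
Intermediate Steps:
m(Z) = -6 (m(Z) = -8 + 2 = -6)
-286 - m(-14) = -286 - 1*(-6) = -286 + 6 = -280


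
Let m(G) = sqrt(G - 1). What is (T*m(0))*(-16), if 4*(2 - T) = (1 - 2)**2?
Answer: -28*I ≈ -28.0*I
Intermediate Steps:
T = 7/4 (T = 2 - (1 - 2)**2/4 = 2 - 1/4*(-1)**2 = 2 - 1/4*1 = 2 - 1/4 = 7/4 ≈ 1.7500)
m(G) = sqrt(-1 + G)
(T*m(0))*(-16) = (7*sqrt(-1 + 0)/4)*(-16) = (7*sqrt(-1)/4)*(-16) = (7*I/4)*(-16) = -28*I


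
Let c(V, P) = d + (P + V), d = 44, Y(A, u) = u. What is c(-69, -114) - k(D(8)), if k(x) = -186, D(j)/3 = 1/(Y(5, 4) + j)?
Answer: 47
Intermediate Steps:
D(j) = 3/(4 + j)
c(V, P) = 44 + P + V (c(V, P) = 44 + (P + V) = 44 + P + V)
c(-69, -114) - k(D(8)) = (44 - 114 - 69) - 1*(-186) = -139 + 186 = 47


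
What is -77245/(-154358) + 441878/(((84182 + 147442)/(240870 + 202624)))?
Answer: 1890599529066496/2234563587 ≈ 8.4607e+5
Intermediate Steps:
-77245/(-154358) + 441878/(((84182 + 147442)/(240870 + 202624))) = -77245*(-1/154358) + 441878/((231624/443494)) = 77245/154358 + 441878/((231624*(1/443494))) = 77245/154358 + 441878/(115812/221747) = 77245/154358 + 441878*(221747/115812) = 77245/154358 + 48992560433/57906 = 1890599529066496/2234563587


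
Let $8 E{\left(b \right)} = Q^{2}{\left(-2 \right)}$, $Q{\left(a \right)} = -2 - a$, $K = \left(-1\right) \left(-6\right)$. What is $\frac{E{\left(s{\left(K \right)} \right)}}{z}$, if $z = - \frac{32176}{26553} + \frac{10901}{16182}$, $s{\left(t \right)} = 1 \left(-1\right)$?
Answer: $0$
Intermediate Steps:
$K = 6$
$s{\left(t \right)} = -1$
$E{\left(b \right)} = 0$ ($E{\left(b \right)} = \frac{\left(-2 - -2\right)^{2}}{8} = \frac{\left(-2 + 2\right)^{2}}{8} = \frac{0^{2}}{8} = \frac{1}{8} \cdot 0 = 0$)
$z = - \frac{77072593}{143226882}$ ($z = \left(-32176\right) \frac{1}{26553} + 10901 \cdot \frac{1}{16182} = - \frac{32176}{26553} + \frac{10901}{16182} = - \frac{77072593}{143226882} \approx -0.53812$)
$\frac{E{\left(s{\left(K \right)} \right)}}{z} = \frac{0}{- \frac{77072593}{143226882}} = 0 \left(- \frac{143226882}{77072593}\right) = 0$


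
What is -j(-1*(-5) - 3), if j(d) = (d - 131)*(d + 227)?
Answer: 29541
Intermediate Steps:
j(d) = (-131 + d)*(227 + d)
-j(-1*(-5) - 3) = -(-29737 + (-1*(-5) - 3)² + 96*(-1*(-5) - 3)) = -(-29737 + (5 - 3)² + 96*(5 - 3)) = -(-29737 + 2² + 96*2) = -(-29737 + 4 + 192) = -1*(-29541) = 29541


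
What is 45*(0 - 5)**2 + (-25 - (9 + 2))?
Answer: 1089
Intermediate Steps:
45*(0 - 5)**2 + (-25 - (9 + 2)) = 45*(-5)**2 + (-25 - 1*11) = 45*25 + (-25 - 11) = 1125 - 36 = 1089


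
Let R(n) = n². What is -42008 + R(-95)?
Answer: -32983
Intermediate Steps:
-42008 + R(-95) = -42008 + (-95)² = -42008 + 9025 = -32983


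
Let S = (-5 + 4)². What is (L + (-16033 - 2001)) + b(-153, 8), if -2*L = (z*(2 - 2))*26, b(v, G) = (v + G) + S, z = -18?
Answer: -18178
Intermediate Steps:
S = 1 (S = (-1)² = 1)
b(v, G) = 1 + G + v (b(v, G) = (v + G) + 1 = (G + v) + 1 = 1 + G + v)
L = 0 (L = -(-18*(2 - 2))*26/2 = -(-18*0)*26/2 = -0*26 = -½*0 = 0)
(L + (-16033 - 2001)) + b(-153, 8) = (0 + (-16033 - 2001)) + (1 + 8 - 153) = (0 - 18034) - 144 = -18034 - 144 = -18178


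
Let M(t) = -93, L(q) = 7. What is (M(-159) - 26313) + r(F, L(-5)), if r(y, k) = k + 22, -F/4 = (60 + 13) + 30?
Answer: -26377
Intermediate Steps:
F = -412 (F = -4*((60 + 13) + 30) = -4*(73 + 30) = -4*103 = -412)
r(y, k) = 22 + k
(M(-159) - 26313) + r(F, L(-5)) = (-93 - 26313) + (22 + 7) = -26406 + 29 = -26377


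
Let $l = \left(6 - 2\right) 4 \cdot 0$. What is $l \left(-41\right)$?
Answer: $0$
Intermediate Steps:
$l = 0$ ($l = 4 \cdot 0 = 0$)
$l \left(-41\right) = 0 \left(-41\right) = 0$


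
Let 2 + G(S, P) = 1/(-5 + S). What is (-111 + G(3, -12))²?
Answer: 51529/4 ≈ 12882.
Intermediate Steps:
G(S, P) = -2 + 1/(-5 + S)
(-111 + G(3, -12))² = (-111 + (11 - 2*3)/(-5 + 3))² = (-111 + (11 - 6)/(-2))² = (-111 - ½*5)² = (-111 - 5/2)² = (-227/2)² = 51529/4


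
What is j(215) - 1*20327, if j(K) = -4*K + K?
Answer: -20972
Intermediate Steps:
j(K) = -3*K
j(215) - 1*20327 = -3*215 - 1*20327 = -645 - 20327 = -20972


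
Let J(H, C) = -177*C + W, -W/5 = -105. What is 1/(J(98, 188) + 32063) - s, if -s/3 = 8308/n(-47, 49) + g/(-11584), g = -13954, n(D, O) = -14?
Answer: -3097438175/1743392 ≈ -1776.7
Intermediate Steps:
W = 525 (W = -5*(-105) = 525)
J(H, C) = 525 - 177*C (J(H, C) = -177*C + 525 = 525 - 177*C)
s = 72033387/40544 (s = -3*(8308/(-14) - 13954/(-11584)) = -3*(8308*(-1/14) - 13954*(-1/11584)) = -3*(-4154/7 + 6977/5792) = -3*(-24011129/40544) = 72033387/40544 ≈ 1776.7)
1/(J(98, 188) + 32063) - s = 1/((525 - 177*188) + 32063) - 1*72033387/40544 = 1/((525 - 33276) + 32063) - 72033387/40544 = 1/(-32751 + 32063) - 72033387/40544 = 1/(-688) - 72033387/40544 = -1/688 - 72033387/40544 = -3097438175/1743392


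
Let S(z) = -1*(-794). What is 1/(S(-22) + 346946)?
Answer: 1/347740 ≈ 2.8757e-6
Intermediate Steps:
S(z) = 794
1/(S(-22) + 346946) = 1/(794 + 346946) = 1/347740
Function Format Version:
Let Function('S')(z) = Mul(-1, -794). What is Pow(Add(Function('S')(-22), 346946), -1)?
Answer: Rational(1, 347740) ≈ 2.8757e-6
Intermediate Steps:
Function('S')(z) = 794
Pow(Add(Function('S')(-22), 346946), -1) = Pow(Add(794, 346946), -1) = Pow(347740, -1) = Rational(1, 347740)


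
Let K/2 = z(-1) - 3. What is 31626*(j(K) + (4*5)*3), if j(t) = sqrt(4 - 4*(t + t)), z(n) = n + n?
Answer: 1897560 + 63252*sqrt(21) ≈ 2.1874e+6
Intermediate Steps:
z(n) = 2*n
K = -10 (K = 2*(2*(-1) - 3) = 2*(-2 - 3) = 2*(-5) = -10)
j(t) = sqrt(4 - 8*t)
31626*(j(K) + (4*5)*3) = 31626*(2*sqrt(1 - 2*(-10)) + (4*5)*3) = 31626*(2*sqrt(1 + 20) + 20*3) = 31626*(2*sqrt(21) + 60) = 31626*(60 + 2*sqrt(21)) = 1897560 + 63252*sqrt(21)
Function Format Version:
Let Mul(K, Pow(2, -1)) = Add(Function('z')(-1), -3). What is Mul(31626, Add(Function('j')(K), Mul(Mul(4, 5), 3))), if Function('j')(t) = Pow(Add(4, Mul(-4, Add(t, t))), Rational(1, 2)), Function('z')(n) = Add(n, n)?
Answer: Add(1897560, Mul(63252, Pow(21, Rational(1, 2)))) ≈ 2.1874e+6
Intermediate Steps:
Function('z')(n) = Mul(2, n)
K = -10 (K = Mul(2, Add(Mul(2, -1), -3)) = Mul(2, Add(-2, -3)) = Mul(2, -5) = -10)
Function('j')(t) = Pow(Add(4, Mul(-8, t)), Rational(1, 2)) (Function('j')(t) = Pow(Add(4, Mul(-4, Mul(2, t))), Rational(1, 2)) = Pow(Add(4, Mul(-8, t)), Rational(1, 2)))
Mul(31626, Add(Function('j')(K), Mul(Mul(4, 5), 3))) = Mul(31626, Add(Mul(2, Pow(Add(1, Mul(-2, -10)), Rational(1, 2))), Mul(Mul(4, 5), 3))) = Mul(31626, Add(Mul(2, Pow(Add(1, 20), Rational(1, 2))), Mul(20, 3))) = Mul(31626, Add(Mul(2, Pow(21, Rational(1, 2))), 60)) = Mul(31626, Add(60, Mul(2, Pow(21, Rational(1, 2))))) = Add(1897560, Mul(63252, Pow(21, Rational(1, 2))))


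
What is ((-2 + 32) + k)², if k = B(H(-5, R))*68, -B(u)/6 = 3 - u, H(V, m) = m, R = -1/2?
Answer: 1954404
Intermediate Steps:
R = -½ (R = -1*½ = -½ ≈ -0.50000)
B(u) = -18 + 6*u (B(u) = -6*(3 - u) = -18 + 6*u)
k = -1428 (k = (-18 + 6*(-½))*68 = (-18 - 3)*68 = -21*68 = -1428)
((-2 + 32) + k)² = ((-2 + 32) - 1428)² = (30 - 1428)² = (-1398)² = 1954404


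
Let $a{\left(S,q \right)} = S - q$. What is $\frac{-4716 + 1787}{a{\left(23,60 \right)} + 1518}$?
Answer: $- \frac{2929}{1481} \approx -1.9777$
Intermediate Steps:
$\frac{-4716 + 1787}{a{\left(23,60 \right)} + 1518} = \frac{-4716 + 1787}{\left(23 - 60\right) + 1518} = - \frac{2929}{\left(23 - 60\right) + 1518} = - \frac{2929}{-37 + 1518} = - \frac{2929}{1481}$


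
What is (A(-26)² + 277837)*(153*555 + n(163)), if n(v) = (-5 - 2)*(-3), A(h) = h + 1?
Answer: 23651448432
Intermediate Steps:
A(h) = 1 + h
n(v) = 21 (n(v) = -7*(-3) = 21)
(A(-26)² + 277837)*(153*555 + n(163)) = ((1 - 26)² + 277837)*(153*555 + 21) = ((-25)² + 277837)*(84915 + 21) = (625 + 277837)*84936 = 278462*84936 = 23651448432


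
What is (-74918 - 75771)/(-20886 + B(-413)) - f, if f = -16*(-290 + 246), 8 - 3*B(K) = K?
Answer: -6194683/8891 ≈ -696.74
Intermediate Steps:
B(K) = 8/3 - K/3
f = 704 (f = -16*(-44) = 704)
(-74918 - 75771)/(-20886 + B(-413)) - f = (-74918 - 75771)/(-20886 + (8/3 - ⅓*(-413))) - 1*704 = -150689/(-20886 + (8/3 + 413/3)) - 704 = -150689/(-20886 + 421/3) - 704 = -150689/(-62237/3) - 704 = -150689*(-3/62237) - 704 = 64581/8891 - 704 = -6194683/8891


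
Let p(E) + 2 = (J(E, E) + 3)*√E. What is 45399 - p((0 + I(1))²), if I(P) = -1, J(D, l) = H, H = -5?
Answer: 45403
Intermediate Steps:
J(D, l) = -5
p(E) = -2 - 2*√E (p(E) = -2 + (-5 + 3)*√E = -2 - 2*√E)
45399 - p((0 + I(1))²) = 45399 - (-2 - 2*√((0 - 1)²)) = 45399 - (-2 - 2*√((-1)²)) = 45399 - (-2 - 2*√1) = 45399 - (-2 - 2*1) = 45399 - (-2 - 2) = 45399 - 1*(-4) = 45399 + 4 = 45403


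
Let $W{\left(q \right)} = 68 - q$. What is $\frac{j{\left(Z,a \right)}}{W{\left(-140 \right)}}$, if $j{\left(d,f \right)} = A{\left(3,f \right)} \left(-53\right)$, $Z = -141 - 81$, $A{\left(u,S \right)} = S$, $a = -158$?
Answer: $\frac{4187}{104} \approx 40.26$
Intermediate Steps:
$Z = -222$ ($Z = -141 - 81 = -222$)
$j{\left(d,f \right)} = - 53 f$ ($j{\left(d,f \right)} = f \left(-53\right) = - 53 f$)
$\frac{j{\left(Z,a \right)}}{W{\left(-140 \right)}} = \frac{\left(-53\right) \left(-158\right)}{68 - -140} = \frac{8374}{68 + 140} = \frac{8374}{208} = 8374 \cdot \frac{1}{208} = \frac{4187}{104}$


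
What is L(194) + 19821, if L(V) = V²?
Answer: 57457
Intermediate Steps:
L(194) + 19821 = 194² + 19821 = 37636 + 19821 = 57457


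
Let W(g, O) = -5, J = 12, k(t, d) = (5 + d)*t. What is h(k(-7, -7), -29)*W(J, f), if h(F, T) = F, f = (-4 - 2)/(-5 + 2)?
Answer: -70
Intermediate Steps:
k(t, d) = t*(5 + d)
f = 2 (f = -6/(-3) = -6*(-⅓) = 2)
h(k(-7, -7), -29)*W(J, f) = -7*(5 - 7)*(-5) = -7*(-2)*(-5) = 14*(-5) = -70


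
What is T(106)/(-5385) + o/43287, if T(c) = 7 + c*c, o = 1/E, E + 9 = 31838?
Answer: -5163467384968/2473118551785 ≈ -2.0878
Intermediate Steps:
E = 31829 (E = -9 + 31838 = 31829)
o = 1/31829 ≈ 3.1418e-5
T(c) = 7 + c²
T(106)/(-5385) + o/43287 = (7 + 106²)/(-5385) + (1/31829)/43287 = (7 + 11236)*(-1/5385) + (1/31829)*(1/43287) = 11243*(-1/5385) + 1/1377781923 = -11243/5385 + 1/1377781923 = -5163467384968/2473118551785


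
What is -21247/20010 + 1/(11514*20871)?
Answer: -425486566784/400714747245 ≈ -1.0618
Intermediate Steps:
-21247/20010 + 1/(11514*20871) = -21247*1/20010 + (1/11514)*(1/20871) = -21247/20010 + 1/240308694 = -425486566784/400714747245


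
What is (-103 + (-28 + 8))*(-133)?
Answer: 16359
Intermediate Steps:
(-103 + (-28 + 8))*(-133) = (-103 - 20)*(-133) = -123*(-133) = 16359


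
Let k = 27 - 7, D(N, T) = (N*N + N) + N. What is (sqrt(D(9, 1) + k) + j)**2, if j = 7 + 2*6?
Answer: (19 + sqrt(119))**2 ≈ 894.53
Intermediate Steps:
D(N, T) = N**2 + 2*N (D(N, T) = (N**2 + N) + N = (N + N**2) + N = N**2 + 2*N)
k = 20
j = 19 (j = 7 + 12 = 19)
(sqrt(D(9, 1) + k) + j)**2 = (sqrt(9*(2 + 9) + 20) + 19)**2 = (sqrt(9*11 + 20) + 19)**2 = (sqrt(99 + 20) + 19)**2 = (sqrt(119) + 19)**2 = (19 + sqrt(119))**2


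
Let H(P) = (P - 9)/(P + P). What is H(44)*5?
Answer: 175/88 ≈ 1.9886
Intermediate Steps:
H(P) = (-9 + P)/(2*P) (H(P) = (-9 + P)/((2*P)) = (-9 + P)*(1/(2*P)) = (-9 + P)/(2*P))
H(44)*5 = ((1/2)*(-9 + 44)/44)*5 = ((1/2)*(1/44)*35)*5 = (35/88)*5 = 175/88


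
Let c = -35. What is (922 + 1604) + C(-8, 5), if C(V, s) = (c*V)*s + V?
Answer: 3918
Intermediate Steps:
C(V, s) = V - 35*V*s (C(V, s) = (-35*V)*s + V = -35*V*s + V = V - 35*V*s)
(922 + 1604) + C(-8, 5) = (922 + 1604) - 8*(1 - 35*5) = 2526 - 8*(1 - 175) = 2526 - 8*(-174) = 2526 + 1392 = 3918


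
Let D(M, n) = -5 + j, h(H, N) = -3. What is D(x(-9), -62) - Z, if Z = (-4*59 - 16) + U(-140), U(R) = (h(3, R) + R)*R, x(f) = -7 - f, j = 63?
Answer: -19710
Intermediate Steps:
U(R) = R*(-3 + R) (U(R) = (-3 + R)*R = R*(-3 + R))
D(M, n) = 58 (D(M, n) = -5 + 63 = 58)
Z = 19768 (Z = (-4*59 - 16) - 140*(-3 - 140) = (-236 - 16) - 140*(-143) = -252 + 20020 = 19768)
D(x(-9), -62) - Z = 58 - 1*19768 = 58 - 19768 = -19710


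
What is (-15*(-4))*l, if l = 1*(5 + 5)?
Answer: 600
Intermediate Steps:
l = 10 (l = 1*10 = 10)
(-15*(-4))*l = -15*(-4)*10 = 60*10 = 600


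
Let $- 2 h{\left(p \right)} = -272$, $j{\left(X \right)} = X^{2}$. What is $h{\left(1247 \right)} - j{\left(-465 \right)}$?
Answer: $-216089$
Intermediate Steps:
$h{\left(p \right)} = 136$ ($h{\left(p \right)} = \left(- \frac{1}{2}\right) \left(-272\right) = 136$)
$h{\left(1247 \right)} - j{\left(-465 \right)} = 136 - \left(-465\right)^{2} = 136 - 216225 = -216089$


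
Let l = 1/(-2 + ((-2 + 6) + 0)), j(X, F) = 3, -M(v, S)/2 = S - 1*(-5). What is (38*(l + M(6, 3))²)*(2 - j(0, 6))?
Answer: -18259/2 ≈ -9129.5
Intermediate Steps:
M(v, S) = -10 - 2*S (M(v, S) = -2*(S - 1*(-5)) = -2*(S + 5) = -2*(5 + S) = -10 - 2*S)
l = ½ (l = 1/(-2 + (4 + 0)) = 1/(-2 + 4) = 1/2 = ½ ≈ 0.50000)
(38*(l + M(6, 3))²)*(2 - j(0, 6)) = (38*(½ + (-10 - 2*3))²)*(2 - 1*3) = (38*(½ + (-10 - 6))²)*(2 - 3) = (38*(½ - 16)²)*(-1) = (38*(-31/2)²)*(-1) = (38*(961/4))*(-1) = (18259/2)*(-1) = -18259/2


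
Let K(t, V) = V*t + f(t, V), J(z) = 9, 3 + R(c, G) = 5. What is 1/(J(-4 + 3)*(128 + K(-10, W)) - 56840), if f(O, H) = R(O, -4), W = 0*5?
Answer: -1/55670 ≈ -1.7963e-5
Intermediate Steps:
R(c, G) = 2 (R(c, G) = -3 + 5 = 2)
W = 0
f(O, H) = 2
K(t, V) = 2 + V*t (K(t, V) = V*t + 2 = 2 + V*t)
1/(J(-4 + 3)*(128 + K(-10, W)) - 56840) = 1/(9*(128 + (2 + 0*(-10))) - 56840) = 1/(9*(128 + (2 + 0)) - 56840) = 1/(9*(128 + 2) - 56840) = 1/(9*130 - 56840) = 1/(1170 - 56840) = 1/(-55670) = -1/55670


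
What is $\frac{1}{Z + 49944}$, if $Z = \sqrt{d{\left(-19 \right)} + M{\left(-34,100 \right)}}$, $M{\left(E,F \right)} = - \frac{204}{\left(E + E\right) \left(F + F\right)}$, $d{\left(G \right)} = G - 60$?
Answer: $\frac{9988800}{498880642997} - \frac{10 i \sqrt{31594}}{498880642997} \approx 2.0022 \cdot 10^{-5} - 3.5629 \cdot 10^{-9} i$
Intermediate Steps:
$d{\left(G \right)} = -60 + G$ ($d{\left(G \right)} = G - 60 = -60 + G$)
$M{\left(E,F \right)} = - \frac{51}{E F}$ ($M{\left(E,F \right)} = - \frac{204}{2 E 2 F} = - \frac{204}{4 E F} = - 204 \frac{1}{4 E F} = - \frac{51}{E F}$)
$Z = \frac{i \sqrt{31594}}{20}$ ($Z = \sqrt{\left(-60 - 19\right) - \frac{51}{\left(-34\right) 100}} = \sqrt{-79 - \left(- \frac{3}{2}\right) \frac{1}{100}} = \sqrt{-79 + \frac{3}{200}} = \sqrt{- \frac{15797}{200}} = \frac{i \sqrt{31594}}{20} \approx 8.8873 i$)
$\frac{1}{Z + 49944} = \frac{1}{\frac{i \sqrt{31594}}{20} + 49944} = \frac{1}{49944 + \frac{i \sqrt{31594}}{20}}$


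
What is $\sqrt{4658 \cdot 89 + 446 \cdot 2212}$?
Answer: $\sqrt{1401114} \approx 1183.7$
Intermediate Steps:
$\sqrt{4658 \cdot 89 + 446 \cdot 2212} = \sqrt{414562 + 986552} = \sqrt{1401114}$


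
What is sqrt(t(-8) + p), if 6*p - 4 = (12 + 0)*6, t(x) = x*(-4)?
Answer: sqrt(402)/3 ≈ 6.6833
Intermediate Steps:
t(x) = -4*x
p = 38/3 (p = 2/3 + ((12 + 0)*6)/6 = 2/3 + (12*6)/6 = 2/3 + (1/6)*72 = 2/3 + 12 = 38/3 ≈ 12.667)
sqrt(t(-8) + p) = sqrt(-4*(-8) + 38/3) = sqrt(32 + 38/3) = sqrt(134/3) = sqrt(402)/3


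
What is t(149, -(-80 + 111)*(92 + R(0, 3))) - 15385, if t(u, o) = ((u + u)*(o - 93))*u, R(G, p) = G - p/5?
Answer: -649766989/5 ≈ -1.2995e+8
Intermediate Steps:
R(G, p) = G - p/5
t(u, o) = 2*u**2*(-93 + o) (t(u, o) = ((2*u)*(-93 + o))*u = (2*u*(-93 + o))*u = 2*u**2*(-93 + o))
t(149, -(-80 + 111)*(92 + R(0, 3))) - 15385 = 2*149**2*(-93 - (-80 + 111)*(92 + (0 - 1/5*3))) - 15385 = 2*22201*(-93 - 31*(92 + (0 - 3/5))) - 15385 = 2*22201*(-93 - 31*(92 - 3/5)) - 15385 = 2*22201*(-93 - 31*457/5) - 15385 = 2*22201*(-93 - 1*14167/5) - 15385 = 2*22201*(-93 - 14167/5) - 15385 = 2*22201*(-14632/5) - 15385 = -649690064/5 - 15385 = -649766989/5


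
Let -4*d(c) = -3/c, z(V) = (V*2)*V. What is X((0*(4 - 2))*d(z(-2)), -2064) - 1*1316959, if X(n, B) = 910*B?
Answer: -3195199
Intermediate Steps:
z(V) = 2*V² (z(V) = (2*V)*V = 2*V²)
d(c) = 3/(4*c) (d(c) = -(-3)/(4*c) = 3/(4*c))
X((0*(4 - 2))*d(z(-2)), -2064) - 1*1316959 = 910*(-2064) - 1*1316959 = -1878240 - 1316959 = -3195199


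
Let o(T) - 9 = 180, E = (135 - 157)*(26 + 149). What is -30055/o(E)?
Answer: -30055/189 ≈ -159.02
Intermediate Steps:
E = -3850 (E = -22*175 = -3850)
o(T) = 189 (o(T) = 9 + 180 = 189)
-30055/o(E) = -30055/189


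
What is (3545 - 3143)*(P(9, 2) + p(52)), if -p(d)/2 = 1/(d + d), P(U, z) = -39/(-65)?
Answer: 30351/130 ≈ 233.47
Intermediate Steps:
P(U, z) = 3/5 (P(U, z) = -39*(-1/65) = 3/5)
p(d) = -1/d (p(d) = -2/(d + d) = -2*1/(2*d) = -1/d)
(3545 - 3143)*(P(9, 2) + p(52)) = (3545 - 3143)*(3/5 - 1/52) = 402*(3/5 - 1*1/52) = 402*(3/5 - 1/52) = 402*(151/260) = 30351/130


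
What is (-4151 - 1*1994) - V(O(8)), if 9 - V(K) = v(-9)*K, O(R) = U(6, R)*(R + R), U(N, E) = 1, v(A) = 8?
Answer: -6026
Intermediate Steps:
O(R) = 2*R (O(R) = 1*(R + R) = 1*(2*R) = 2*R)
V(K) = 9 - 8*K
(-4151 - 1*1994) - V(O(8)) = (-4151 - 1*1994) - (9 - 16*8) = (-4151 - 1994) - (9 - 8*16) = -6145 - (9 - 128) = -6145 - 1*(-119) = -6145 + 119 = -6026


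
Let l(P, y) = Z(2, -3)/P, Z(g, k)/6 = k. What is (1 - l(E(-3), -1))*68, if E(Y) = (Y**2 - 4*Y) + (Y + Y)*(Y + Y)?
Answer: 1700/19 ≈ 89.474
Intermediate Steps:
Z(g, k) = 6*k
E(Y) = -4*Y + 5*Y**2 (E(Y) = (Y**2 - 4*Y) + (2*Y)*(2*Y) = (Y**2 - 4*Y) + 4*Y**2 = -4*Y + 5*Y**2)
l(P, y) = -18/P (l(P, y) = (6*(-3))/P = -18/P)
(1 - l(E(-3), -1))*68 = (1 - (-18)/((-3*(-4 + 5*(-3)))))*68 = (1 - (-18)/((-3*(-4 - 15))))*68 = (1 - (-18)/((-3*(-19))))*68 = (1 - (-18)/57)*68 = (1 - 1*(-6/19))*68 = (1 + 6/19)*68 = (25/19)*68 = 1700/19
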